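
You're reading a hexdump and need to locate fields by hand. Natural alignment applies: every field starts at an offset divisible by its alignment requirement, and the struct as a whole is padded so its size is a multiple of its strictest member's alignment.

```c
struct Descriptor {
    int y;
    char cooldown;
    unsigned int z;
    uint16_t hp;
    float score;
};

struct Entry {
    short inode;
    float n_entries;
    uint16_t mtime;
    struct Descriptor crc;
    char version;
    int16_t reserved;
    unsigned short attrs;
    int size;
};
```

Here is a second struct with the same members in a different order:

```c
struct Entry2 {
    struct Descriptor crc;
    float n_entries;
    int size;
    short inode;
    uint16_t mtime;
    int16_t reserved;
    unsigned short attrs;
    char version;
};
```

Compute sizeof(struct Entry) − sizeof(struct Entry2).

Descriptor: 0..4  y  (4B, 4-aligned); 4..5  cooldown  (1B, 1-aligned); 5..8  -- padding (3B); 8..12  z  (4B, 4-aligned); 12..14  hp  (2B, 2-aligned); 14..16  -- padding (2B); 16..20  score  (4B, 4-aligned); sizeof = 20, alignof = 4
0..2  inode  (2B, 2-aligned)
2..4  -- padding (2B)
4..8  n_entries  (4B, 4-aligned)
8..10  mtime  (2B, 2-aligned)
10..12  -- padding (2B)
12..32  crc  (20B, 4-aligned)
32..33  version  (1B, 1-aligned)
33..34  -- padding (1B)
34..36  reserved  (2B, 2-aligned)
36..38  attrs  (2B, 2-aligned)
38..40  -- padding (2B)
40..44  size  (4B, 4-aligned)
sizeof = 44, alignof = 4
— Entry2 —
0..20  crc  (20B, 4-aligned)
20..24  n_entries  (4B, 4-aligned)
24..28  size  (4B, 4-aligned)
28..30  inode  (2B, 2-aligned)
30..32  mtime  (2B, 2-aligned)
32..34  reserved  (2B, 2-aligned)
34..36  attrs  (2B, 2-aligned)
36..37  version  (1B, 1-aligned)
37..40  -- tail padding (3B)
sizeof = 40, alignof = 4
44 − 40 = 4

4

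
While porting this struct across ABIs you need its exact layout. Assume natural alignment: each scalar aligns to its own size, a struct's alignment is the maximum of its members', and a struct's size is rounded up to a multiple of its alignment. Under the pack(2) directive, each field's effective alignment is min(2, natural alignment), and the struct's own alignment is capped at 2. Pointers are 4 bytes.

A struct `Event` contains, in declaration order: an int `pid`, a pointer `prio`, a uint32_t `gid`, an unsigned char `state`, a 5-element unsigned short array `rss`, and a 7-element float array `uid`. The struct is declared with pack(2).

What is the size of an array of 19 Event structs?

@0: pid [4B, align 2] → 4
@4: prio [4B, align 2] → 8
@8: gid [4B, align 2] → 12
@12: state [1B, align 1] → 13
+1 pad (align 2)
@14: rss [10B, align 2] → 24
@24: uid [28B, align 2] → 52
size 52, align 2
array of 19: 19 × 52 = 988

988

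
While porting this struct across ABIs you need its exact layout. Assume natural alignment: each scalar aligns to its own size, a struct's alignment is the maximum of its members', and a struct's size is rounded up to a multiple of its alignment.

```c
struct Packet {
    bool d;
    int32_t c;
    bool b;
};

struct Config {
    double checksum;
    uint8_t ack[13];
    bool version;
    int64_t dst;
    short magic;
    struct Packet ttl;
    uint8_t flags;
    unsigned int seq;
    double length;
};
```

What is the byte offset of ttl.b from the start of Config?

44

Packet: d at 0 (size 1, align 1) → ends 1; pad 3 to align 4 for c; c at 4 (size 4, align 4) → ends 8; b at 8 (size 1, align 1) → ends 9; tail pad 3 to reach multiple of 4; total 12 bytes, alignment 4
checksum at 0 (size 8, align 8) → ends 8
ack at 8 (size 13, align 1) → ends 21
version at 21 (size 1, align 1) → ends 22
pad 2 to align 8 for dst
dst at 24 (size 8, align 8) → ends 32
magic at 32 (size 2, align 2) → ends 34
pad 2 to align 4 for ttl
ttl at 36 (size 12, align 4) → ends 48
within Packet: b at 8
36 + 8 = 44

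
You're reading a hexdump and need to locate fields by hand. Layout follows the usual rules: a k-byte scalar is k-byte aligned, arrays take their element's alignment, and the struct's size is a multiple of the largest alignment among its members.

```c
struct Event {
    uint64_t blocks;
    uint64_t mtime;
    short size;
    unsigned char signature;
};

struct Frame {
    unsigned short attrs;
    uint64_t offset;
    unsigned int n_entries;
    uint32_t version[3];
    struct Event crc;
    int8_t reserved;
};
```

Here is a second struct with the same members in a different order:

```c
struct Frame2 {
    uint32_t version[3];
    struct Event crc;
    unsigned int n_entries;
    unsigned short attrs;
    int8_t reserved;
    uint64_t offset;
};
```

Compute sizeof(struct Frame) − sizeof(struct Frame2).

8

Event: @0: blocks [8B, align 8] → 8; @8: mtime [8B, align 8] → 16; @16: size [2B, align 2] → 18; @18: signature [1B, align 1] → 19; +5 tail pad (align 8); size 24, align 8
@0: attrs [2B, align 2] → 2
+6 pad (align 8)
@8: offset [8B, align 8] → 16
@16: n_entries [4B, align 4] → 20
@20: version [12B, align 4] → 32
@32: crc [24B, align 8] → 56
@56: reserved [1B, align 1] → 57
+7 tail pad (align 8)
size 64, align 8
— Frame2 —
@0: version [12B, align 4] → 12
+4 pad (align 8)
@16: crc [24B, align 8] → 40
@40: n_entries [4B, align 4] → 44
@44: attrs [2B, align 2] → 46
@46: reserved [1B, align 1] → 47
+1 pad (align 8)
@48: offset [8B, align 8] → 56
size 56, align 8
64 − 56 = 8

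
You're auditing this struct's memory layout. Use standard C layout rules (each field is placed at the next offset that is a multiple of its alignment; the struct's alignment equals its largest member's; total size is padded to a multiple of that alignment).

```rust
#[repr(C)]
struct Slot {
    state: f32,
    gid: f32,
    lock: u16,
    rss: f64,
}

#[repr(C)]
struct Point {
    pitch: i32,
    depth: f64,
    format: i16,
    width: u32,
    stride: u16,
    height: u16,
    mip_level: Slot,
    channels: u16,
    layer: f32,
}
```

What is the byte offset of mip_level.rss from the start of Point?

Slot: state at 0 (size 4, align 4) → ends 4; gid at 4 (size 4, align 4) → ends 8; lock at 8 (size 2, align 2) → ends 10; pad 6 to align 8 for rss; rss at 16 (size 8, align 8) → ends 24; total 24 bytes, alignment 8
pitch at 0 (size 4, align 4) → ends 4
pad 4 to align 8 for depth
depth at 8 (size 8, align 8) → ends 16
format at 16 (size 2, align 2) → ends 18
pad 2 to align 4 for width
width at 20 (size 4, align 4) → ends 24
stride at 24 (size 2, align 2) → ends 26
height at 26 (size 2, align 2) → ends 28
pad 4 to align 8 for mip_level
mip_level at 32 (size 24, align 8) → ends 56
within Slot: rss at 16
32 + 16 = 48

48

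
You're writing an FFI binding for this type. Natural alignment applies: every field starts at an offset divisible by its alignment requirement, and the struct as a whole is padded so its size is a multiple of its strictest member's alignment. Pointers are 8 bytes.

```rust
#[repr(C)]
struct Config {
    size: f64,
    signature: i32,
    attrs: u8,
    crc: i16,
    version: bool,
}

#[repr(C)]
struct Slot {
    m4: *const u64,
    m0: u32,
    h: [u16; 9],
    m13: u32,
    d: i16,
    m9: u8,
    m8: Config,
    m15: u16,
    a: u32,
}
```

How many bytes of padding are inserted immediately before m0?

Config: @0: size [8B, align 8] → 8; @8: signature [4B, align 4] → 12; @12: attrs [1B, align 1] → 13; +1 pad (align 2); @14: crc [2B, align 2] → 16; @16: version [1B, align 1] → 17; +7 tail pad (align 8); size 24, align 8
@0: m4 [8B, align 8] → 8
@8: m0 [4B, align 4] → 12

0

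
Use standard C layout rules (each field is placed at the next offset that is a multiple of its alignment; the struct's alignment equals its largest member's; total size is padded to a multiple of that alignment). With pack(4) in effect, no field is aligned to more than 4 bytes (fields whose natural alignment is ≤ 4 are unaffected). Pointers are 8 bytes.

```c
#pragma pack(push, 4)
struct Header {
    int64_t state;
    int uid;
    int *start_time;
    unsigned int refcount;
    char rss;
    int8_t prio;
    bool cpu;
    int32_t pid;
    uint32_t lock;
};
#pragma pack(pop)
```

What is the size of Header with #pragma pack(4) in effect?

@0: state [8B, align 4] → 8
@8: uid [4B, align 4] → 12
@12: start_time [8B, align 4] → 20
@20: refcount [4B, align 4] → 24
@24: rss [1B, align 1] → 25
@25: prio [1B, align 1] → 26
@26: cpu [1B, align 1] → 27
+1 pad (align 4)
@28: pid [4B, align 4] → 32
@32: lock [4B, align 4] → 36
size 36, align 4

36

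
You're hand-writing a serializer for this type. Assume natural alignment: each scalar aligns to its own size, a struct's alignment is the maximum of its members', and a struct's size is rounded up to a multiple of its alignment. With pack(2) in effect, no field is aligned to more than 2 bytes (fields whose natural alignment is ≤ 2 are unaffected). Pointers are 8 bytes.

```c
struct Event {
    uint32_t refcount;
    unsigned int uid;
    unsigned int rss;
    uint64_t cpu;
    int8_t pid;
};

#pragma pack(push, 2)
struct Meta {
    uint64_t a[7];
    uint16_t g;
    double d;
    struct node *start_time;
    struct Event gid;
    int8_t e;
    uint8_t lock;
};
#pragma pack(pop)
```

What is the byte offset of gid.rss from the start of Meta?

Event: 0..4  refcount  (4B, 4-aligned); 4..8  uid  (4B, 4-aligned); 8..12  rss  (4B, 4-aligned); 12..16  -- padding (4B); 16..24  cpu  (8B, 8-aligned); 24..25  pid  (1B, 1-aligned); 25..32  -- tail padding (7B); sizeof = 32, alignof = 8
0..56  a  (56B, 2-aligned)
56..58  g  (2B, 2-aligned)
58..66  d  (8B, 2-aligned)
66..74  start_time  (8B, 2-aligned)
74..106  gid  (32B, 2-aligned)
within Event: rss at 8
74 + 8 = 82

82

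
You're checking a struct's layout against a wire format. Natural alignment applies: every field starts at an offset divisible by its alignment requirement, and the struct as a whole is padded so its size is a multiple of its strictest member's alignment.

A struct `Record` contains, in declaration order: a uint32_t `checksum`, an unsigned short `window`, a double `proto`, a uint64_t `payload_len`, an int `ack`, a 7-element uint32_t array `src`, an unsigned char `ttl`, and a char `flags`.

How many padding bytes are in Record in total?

8

checksum at 0 (size 4, align 4) → ends 4
window at 4 (size 2, align 2) → ends 6
pad 2 to align 8 for proto
proto at 8 (size 8, align 8) → ends 16
payload_len at 16 (size 8, align 8) → ends 24
ack at 24 (size 4, align 4) → ends 28
src at 28 (size 28, align 4) → ends 56
ttl at 56 (size 1, align 1) → ends 57
flags at 57 (size 1, align 1) → ends 58
tail pad 6 to reach multiple of 8
total 64 bytes, alignment 8
data bytes 56, size 64 → padding 8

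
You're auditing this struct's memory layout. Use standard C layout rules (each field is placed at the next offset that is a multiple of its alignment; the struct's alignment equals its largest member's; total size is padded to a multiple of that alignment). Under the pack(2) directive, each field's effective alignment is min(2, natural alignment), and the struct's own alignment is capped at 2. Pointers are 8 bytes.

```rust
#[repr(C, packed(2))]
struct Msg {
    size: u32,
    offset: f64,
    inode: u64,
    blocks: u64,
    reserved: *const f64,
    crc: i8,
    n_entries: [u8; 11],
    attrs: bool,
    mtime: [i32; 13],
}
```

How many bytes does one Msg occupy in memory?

size at 0 (size 4, align 2) → ends 4
offset at 4 (size 8, align 2) → ends 12
inode at 12 (size 8, align 2) → ends 20
blocks at 20 (size 8, align 2) → ends 28
reserved at 28 (size 8, align 2) → ends 36
crc at 36 (size 1, align 1) → ends 37
n_entries at 37 (size 11, align 1) → ends 48
attrs at 48 (size 1, align 1) → ends 49
pad 1 to align 2 for mtime
mtime at 50 (size 52, align 2) → ends 102
total 102 bytes, alignment 2

102 bytes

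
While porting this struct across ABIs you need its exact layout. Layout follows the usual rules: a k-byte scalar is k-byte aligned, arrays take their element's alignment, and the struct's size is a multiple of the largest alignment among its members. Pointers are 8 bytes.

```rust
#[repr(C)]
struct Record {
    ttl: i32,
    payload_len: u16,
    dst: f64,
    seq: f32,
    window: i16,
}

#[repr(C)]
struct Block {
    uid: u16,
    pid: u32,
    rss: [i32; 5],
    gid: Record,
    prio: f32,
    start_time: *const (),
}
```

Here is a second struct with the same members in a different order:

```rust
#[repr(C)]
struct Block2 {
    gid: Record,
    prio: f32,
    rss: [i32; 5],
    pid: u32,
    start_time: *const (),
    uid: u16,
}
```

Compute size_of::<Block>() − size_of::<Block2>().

Record: ttl at 0 (size 4, align 4) → ends 4; payload_len at 4 (size 2, align 2) → ends 6; pad 2 to align 8 for dst; dst at 8 (size 8, align 8) → ends 16; seq at 16 (size 4, align 4) → ends 20; window at 20 (size 2, align 2) → ends 22; tail pad 2 to reach multiple of 8; total 24 bytes, alignment 8
uid at 0 (size 2, align 2) → ends 2
pad 2 to align 4 for pid
pid at 4 (size 4, align 4) → ends 8
rss at 8 (size 20, align 4) → ends 28
pad 4 to align 8 for gid
gid at 32 (size 24, align 8) → ends 56
prio at 56 (size 4, align 4) → ends 60
pad 4 to align 8 for start_time
start_time at 64 (size 8, align 8) → ends 72
total 72 bytes, alignment 8
— Block2 —
gid at 0 (size 24, align 8) → ends 24
prio at 24 (size 4, align 4) → ends 28
rss at 28 (size 20, align 4) → ends 48
pid at 48 (size 4, align 4) → ends 52
pad 4 to align 8 for start_time
start_time at 56 (size 8, align 8) → ends 64
uid at 64 (size 2, align 2) → ends 66
tail pad 6 to reach multiple of 8
total 72 bytes, alignment 8
72 − 72 = 0

0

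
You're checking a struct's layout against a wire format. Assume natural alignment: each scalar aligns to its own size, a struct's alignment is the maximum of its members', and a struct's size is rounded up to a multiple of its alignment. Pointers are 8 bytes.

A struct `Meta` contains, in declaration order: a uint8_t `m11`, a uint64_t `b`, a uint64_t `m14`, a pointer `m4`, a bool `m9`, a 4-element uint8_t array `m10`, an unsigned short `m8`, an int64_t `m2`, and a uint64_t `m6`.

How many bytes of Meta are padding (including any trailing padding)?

0..1  m11  (1B, 1-aligned)
1..8  -- padding (7B)
8..16  b  (8B, 8-aligned)
16..24  m14  (8B, 8-aligned)
24..32  m4  (8B, 8-aligned)
32..33  m9  (1B, 1-aligned)
33..37  m10  (4B, 1-aligned)
37..38  -- padding (1B)
38..40  m8  (2B, 2-aligned)
40..48  m2  (8B, 8-aligned)
48..56  m6  (8B, 8-aligned)
sizeof = 56, alignof = 8
data bytes 48, size 56 → padding 8

8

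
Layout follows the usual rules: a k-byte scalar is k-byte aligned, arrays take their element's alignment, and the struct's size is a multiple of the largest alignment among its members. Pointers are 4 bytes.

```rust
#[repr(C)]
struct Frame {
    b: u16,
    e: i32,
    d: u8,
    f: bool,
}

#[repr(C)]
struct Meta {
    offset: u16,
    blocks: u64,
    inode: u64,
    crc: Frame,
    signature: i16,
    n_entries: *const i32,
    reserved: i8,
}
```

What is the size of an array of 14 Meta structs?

672

Frame: 0..2  b  (2B, 2-aligned); 2..4  -- padding (2B); 4..8  e  (4B, 4-aligned); 8..9  d  (1B, 1-aligned); 9..10  f  (1B, 1-aligned); 10..12  -- tail padding (2B); sizeof = 12, alignof = 4
0..2  offset  (2B, 2-aligned)
2..8  -- padding (6B)
8..16  blocks  (8B, 8-aligned)
16..24  inode  (8B, 8-aligned)
24..36  crc  (12B, 4-aligned)
36..38  signature  (2B, 2-aligned)
38..40  -- padding (2B)
40..44  n_entries  (4B, 4-aligned)
44..45  reserved  (1B, 1-aligned)
45..48  -- tail padding (3B)
sizeof = 48, alignof = 8
array of 14: 14 × 48 = 672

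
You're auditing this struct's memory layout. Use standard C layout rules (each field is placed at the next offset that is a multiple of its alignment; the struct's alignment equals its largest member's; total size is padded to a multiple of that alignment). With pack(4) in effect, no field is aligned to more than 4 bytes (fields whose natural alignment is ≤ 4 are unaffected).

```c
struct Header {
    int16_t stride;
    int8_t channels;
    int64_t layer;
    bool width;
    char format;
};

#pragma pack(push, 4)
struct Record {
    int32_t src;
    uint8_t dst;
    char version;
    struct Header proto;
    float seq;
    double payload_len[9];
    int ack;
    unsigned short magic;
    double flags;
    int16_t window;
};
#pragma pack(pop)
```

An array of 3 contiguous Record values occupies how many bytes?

Header: stride at 0 (size 2, align 2) → ends 2; channels at 2 (size 1, align 1) → ends 3; pad 5 to align 8 for layer; layer at 8 (size 8, align 8) → ends 16; width at 16 (size 1, align 1) → ends 17; format at 17 (size 1, align 1) → ends 18; tail pad 6 to reach multiple of 8; total 24 bytes, alignment 8
src at 0 (size 4, align 4) → ends 4
dst at 4 (size 1, align 1) → ends 5
version at 5 (size 1, align 1) → ends 6
pad 2 to align 4 for proto
proto at 8 (size 24, align 4) → ends 32
seq at 32 (size 4, align 4) → ends 36
payload_len at 36 (size 72, align 4) → ends 108
ack at 108 (size 4, align 4) → ends 112
magic at 112 (size 2, align 2) → ends 114
pad 2 to align 4 for flags
flags at 116 (size 8, align 4) → ends 124
window at 124 (size 2, align 2) → ends 126
tail pad 2 to reach multiple of 4
total 128 bytes, alignment 4
array of 3: 3 × 128 = 384

384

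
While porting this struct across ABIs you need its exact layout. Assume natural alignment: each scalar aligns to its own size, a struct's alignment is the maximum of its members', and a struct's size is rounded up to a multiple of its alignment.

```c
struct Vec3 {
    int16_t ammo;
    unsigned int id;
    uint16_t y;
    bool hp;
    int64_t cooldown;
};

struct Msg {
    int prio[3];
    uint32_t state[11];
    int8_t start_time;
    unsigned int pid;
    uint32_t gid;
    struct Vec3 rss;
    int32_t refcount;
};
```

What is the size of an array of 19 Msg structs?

Vec3: @0: ammo [2B, align 2] → 2; +2 pad (align 4); @4: id [4B, align 4] → 8; @8: y [2B, align 2] → 10; @10: hp [1B, align 1] → 11; +5 pad (align 8); @16: cooldown [8B, align 8] → 24; size 24, align 8
@0: prio [12B, align 4] → 12
@12: state [44B, align 4] → 56
@56: start_time [1B, align 1] → 57
+3 pad (align 4)
@60: pid [4B, align 4] → 64
@64: gid [4B, align 4] → 68
+4 pad (align 8)
@72: rss [24B, align 8] → 96
@96: refcount [4B, align 4] → 100
+4 tail pad (align 8)
size 104, align 8
array of 19: 19 × 104 = 1976

1976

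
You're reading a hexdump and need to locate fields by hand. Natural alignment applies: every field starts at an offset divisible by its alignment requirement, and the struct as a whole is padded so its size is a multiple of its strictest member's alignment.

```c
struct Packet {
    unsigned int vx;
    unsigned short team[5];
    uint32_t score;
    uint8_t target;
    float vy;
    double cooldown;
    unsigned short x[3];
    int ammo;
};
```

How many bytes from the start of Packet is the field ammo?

48

@0: vx [4B, align 4] → 4
@4: team [10B, align 2] → 14
+2 pad (align 4)
@16: score [4B, align 4] → 20
@20: target [1B, align 1] → 21
+3 pad (align 4)
@24: vy [4B, align 4] → 28
+4 pad (align 8)
@32: cooldown [8B, align 8] → 40
@40: x [6B, align 2] → 46
+2 pad (align 4)
@48: ammo [4B, align 4] → 52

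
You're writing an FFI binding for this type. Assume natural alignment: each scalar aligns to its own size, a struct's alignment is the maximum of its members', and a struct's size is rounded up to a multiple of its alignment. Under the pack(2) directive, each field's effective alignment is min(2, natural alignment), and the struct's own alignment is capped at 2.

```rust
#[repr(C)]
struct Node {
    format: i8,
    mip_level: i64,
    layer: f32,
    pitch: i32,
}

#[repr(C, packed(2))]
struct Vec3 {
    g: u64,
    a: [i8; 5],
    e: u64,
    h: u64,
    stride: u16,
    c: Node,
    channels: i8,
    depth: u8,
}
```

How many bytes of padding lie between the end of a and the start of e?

Node: @0: format [1B, align 1] → 1; +7 pad (align 8); @8: mip_level [8B, align 8] → 16; @16: layer [4B, align 4] → 20; @20: pitch [4B, align 4] → 24; size 24, align 8
@0: g [8B, align 2] → 8
@8: a [5B, align 1] → 13
+1 pad (align 2)
@14: e [8B, align 2] → 22

1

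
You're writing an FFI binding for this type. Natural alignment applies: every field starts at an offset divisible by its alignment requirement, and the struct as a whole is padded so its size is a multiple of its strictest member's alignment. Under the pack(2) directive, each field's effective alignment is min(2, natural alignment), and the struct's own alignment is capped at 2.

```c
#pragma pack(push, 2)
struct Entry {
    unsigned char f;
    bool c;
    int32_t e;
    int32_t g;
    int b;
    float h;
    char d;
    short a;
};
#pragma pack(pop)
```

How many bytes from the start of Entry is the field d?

f at 0 (size 1, align 1) → ends 1
c at 1 (size 1, align 1) → ends 2
e at 2 (size 4, align 2) → ends 6
g at 6 (size 4, align 2) → ends 10
b at 10 (size 4, align 2) → ends 14
h at 14 (size 4, align 2) → ends 18
d at 18 (size 1, align 1) → ends 19

18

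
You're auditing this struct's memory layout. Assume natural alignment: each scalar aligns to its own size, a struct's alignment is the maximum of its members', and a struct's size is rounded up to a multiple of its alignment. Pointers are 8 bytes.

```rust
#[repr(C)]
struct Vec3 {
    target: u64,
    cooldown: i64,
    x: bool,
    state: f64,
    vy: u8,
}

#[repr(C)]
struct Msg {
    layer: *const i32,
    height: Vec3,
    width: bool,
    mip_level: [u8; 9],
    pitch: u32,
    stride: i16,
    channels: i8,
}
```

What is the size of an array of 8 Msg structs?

Vec3: @0: target [8B, align 8] → 8; @8: cooldown [8B, align 8] → 16; @16: x [1B, align 1] → 17; +7 pad (align 8); @24: state [8B, align 8] → 32; @32: vy [1B, align 1] → 33; +7 tail pad (align 8); size 40, align 8
@0: layer [8B, align 8] → 8
@8: height [40B, align 8] → 48
@48: width [1B, align 1] → 49
@49: mip_level [9B, align 1] → 58
+2 pad (align 4)
@60: pitch [4B, align 4] → 64
@64: stride [2B, align 2] → 66
@66: channels [1B, align 1] → 67
+5 tail pad (align 8)
size 72, align 8
array of 8: 8 × 72 = 576

576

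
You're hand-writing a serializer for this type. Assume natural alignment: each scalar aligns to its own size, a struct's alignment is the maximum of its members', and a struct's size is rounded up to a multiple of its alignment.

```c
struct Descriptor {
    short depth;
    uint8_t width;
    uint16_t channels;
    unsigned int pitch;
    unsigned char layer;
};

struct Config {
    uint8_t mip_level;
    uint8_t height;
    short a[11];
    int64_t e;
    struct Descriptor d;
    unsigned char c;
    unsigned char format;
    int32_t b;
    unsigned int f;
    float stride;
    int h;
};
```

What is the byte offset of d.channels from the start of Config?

36

Descriptor: depth at 0 (size 2, align 2) → ends 2; width at 2 (size 1, align 1) → ends 3; pad 1 to align 2 for channels; channels at 4 (size 2, align 2) → ends 6; pad 2 to align 4 for pitch; pitch at 8 (size 4, align 4) → ends 12; layer at 12 (size 1, align 1) → ends 13; tail pad 3 to reach multiple of 4; total 16 bytes, alignment 4
mip_level at 0 (size 1, align 1) → ends 1
height at 1 (size 1, align 1) → ends 2
a at 2 (size 22, align 2) → ends 24
e at 24 (size 8, align 8) → ends 32
d at 32 (size 16, align 4) → ends 48
within Descriptor: channels at 4
32 + 4 = 36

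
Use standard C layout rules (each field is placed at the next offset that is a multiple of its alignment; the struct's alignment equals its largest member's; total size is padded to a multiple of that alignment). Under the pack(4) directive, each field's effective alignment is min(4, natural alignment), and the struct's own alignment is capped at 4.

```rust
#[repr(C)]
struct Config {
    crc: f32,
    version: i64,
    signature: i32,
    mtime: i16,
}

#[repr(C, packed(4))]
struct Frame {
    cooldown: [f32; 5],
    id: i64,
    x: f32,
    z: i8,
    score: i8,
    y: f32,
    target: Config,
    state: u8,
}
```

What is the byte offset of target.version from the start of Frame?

48

Config: crc at 0 (size 4, align 4) → ends 4; pad 4 to align 8 for version; version at 8 (size 8, align 8) → ends 16; signature at 16 (size 4, align 4) → ends 20; mtime at 20 (size 2, align 2) → ends 22; tail pad 2 to reach multiple of 8; total 24 bytes, alignment 8
cooldown at 0 (size 20, align 4) → ends 20
id at 20 (size 8, align 4) → ends 28
x at 28 (size 4, align 4) → ends 32
z at 32 (size 1, align 1) → ends 33
score at 33 (size 1, align 1) → ends 34
pad 2 to align 4 for y
y at 36 (size 4, align 4) → ends 40
target at 40 (size 24, align 4) → ends 64
within Config: version at 8
40 + 8 = 48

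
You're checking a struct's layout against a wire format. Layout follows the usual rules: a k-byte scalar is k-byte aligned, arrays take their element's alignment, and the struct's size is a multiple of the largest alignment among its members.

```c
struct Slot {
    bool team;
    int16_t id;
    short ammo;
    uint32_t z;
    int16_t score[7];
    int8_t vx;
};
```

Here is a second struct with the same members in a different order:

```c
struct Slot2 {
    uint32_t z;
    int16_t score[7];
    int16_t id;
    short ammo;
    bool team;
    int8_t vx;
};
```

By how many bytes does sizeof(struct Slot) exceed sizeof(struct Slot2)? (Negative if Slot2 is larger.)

team at 0 (size 1, align 1) → ends 1
pad 1 to align 2 for id
id at 2 (size 2, align 2) → ends 4
ammo at 4 (size 2, align 2) → ends 6
pad 2 to align 4 for z
z at 8 (size 4, align 4) → ends 12
score at 12 (size 14, align 2) → ends 26
vx at 26 (size 1, align 1) → ends 27
tail pad 1 to reach multiple of 4
total 28 bytes, alignment 4
— Slot2 —
z at 0 (size 4, align 4) → ends 4
score at 4 (size 14, align 2) → ends 18
id at 18 (size 2, align 2) → ends 20
ammo at 20 (size 2, align 2) → ends 22
team at 22 (size 1, align 1) → ends 23
vx at 23 (size 1, align 1) → ends 24
total 24 bytes, alignment 4
28 − 24 = 4

4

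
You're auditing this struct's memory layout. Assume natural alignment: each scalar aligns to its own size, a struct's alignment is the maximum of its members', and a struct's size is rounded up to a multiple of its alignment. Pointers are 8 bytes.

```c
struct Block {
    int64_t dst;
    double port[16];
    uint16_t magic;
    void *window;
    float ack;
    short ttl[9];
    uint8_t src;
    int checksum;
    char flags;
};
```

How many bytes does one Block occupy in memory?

184

@0: dst [8B, align 8] → 8
@8: port [128B, align 8] → 136
@136: magic [2B, align 2] → 138
+6 pad (align 8)
@144: window [8B, align 8] → 152
@152: ack [4B, align 4] → 156
@156: ttl [18B, align 2] → 174
@174: src [1B, align 1] → 175
+1 pad (align 4)
@176: checksum [4B, align 4] → 180
@180: flags [1B, align 1] → 181
+3 tail pad (align 8)
size 184, align 8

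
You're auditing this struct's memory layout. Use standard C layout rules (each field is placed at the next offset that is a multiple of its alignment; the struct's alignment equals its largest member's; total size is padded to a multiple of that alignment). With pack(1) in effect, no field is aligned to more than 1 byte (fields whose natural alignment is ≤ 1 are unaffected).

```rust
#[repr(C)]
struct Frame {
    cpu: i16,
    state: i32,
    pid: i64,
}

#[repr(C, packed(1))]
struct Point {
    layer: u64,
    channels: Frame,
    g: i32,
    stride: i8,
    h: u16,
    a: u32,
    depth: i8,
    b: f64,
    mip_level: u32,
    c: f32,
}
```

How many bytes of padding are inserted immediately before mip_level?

Frame: 0..2  cpu  (2B, 2-aligned); 2..4  -- padding (2B); 4..8  state  (4B, 4-aligned); 8..16  pid  (8B, 8-aligned); sizeof = 16, alignof = 8
0..8  layer  (8B, 1-aligned)
8..24  channels  (16B, 1-aligned)
24..28  g  (4B, 1-aligned)
28..29  stride  (1B, 1-aligned)
29..31  h  (2B, 1-aligned)
31..35  a  (4B, 1-aligned)
35..36  depth  (1B, 1-aligned)
36..44  b  (8B, 1-aligned)
44..48  mip_level  (4B, 1-aligned)

0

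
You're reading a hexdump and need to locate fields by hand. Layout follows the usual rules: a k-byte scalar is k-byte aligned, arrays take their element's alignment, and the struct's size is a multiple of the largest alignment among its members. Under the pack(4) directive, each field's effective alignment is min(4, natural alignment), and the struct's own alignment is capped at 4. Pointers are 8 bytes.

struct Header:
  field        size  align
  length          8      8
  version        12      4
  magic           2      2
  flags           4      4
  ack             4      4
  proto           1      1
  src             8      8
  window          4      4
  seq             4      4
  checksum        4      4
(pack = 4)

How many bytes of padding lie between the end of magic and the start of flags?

length at 0 (size 8, align 4) → ends 8
version at 8 (size 12, align 4) → ends 20
magic at 20 (size 2, align 2) → ends 22
pad 2 to align 4 for flags
flags at 24 (size 4, align 4) → ends 28

2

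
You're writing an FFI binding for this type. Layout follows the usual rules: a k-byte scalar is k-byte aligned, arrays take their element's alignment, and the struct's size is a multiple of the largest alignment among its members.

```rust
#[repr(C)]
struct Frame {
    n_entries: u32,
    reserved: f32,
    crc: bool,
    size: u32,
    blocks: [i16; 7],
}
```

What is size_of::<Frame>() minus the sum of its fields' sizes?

5

@0: n_entries [4B, align 4] → 4
@4: reserved [4B, align 4] → 8
@8: crc [1B, align 1] → 9
+3 pad (align 4)
@12: size [4B, align 4] → 16
@16: blocks [14B, align 2] → 30
+2 tail pad (align 4)
size 32, align 4
data bytes 27, size 32 → padding 5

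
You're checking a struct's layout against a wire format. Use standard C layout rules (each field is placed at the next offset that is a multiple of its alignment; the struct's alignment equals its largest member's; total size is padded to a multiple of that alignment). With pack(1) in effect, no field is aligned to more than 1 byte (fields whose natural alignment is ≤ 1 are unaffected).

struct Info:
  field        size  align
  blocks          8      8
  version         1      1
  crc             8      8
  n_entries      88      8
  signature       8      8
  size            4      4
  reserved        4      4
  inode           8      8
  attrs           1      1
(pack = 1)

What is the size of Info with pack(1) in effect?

@0: blocks [8B, align 1] → 8
@8: version [1B, align 1] → 9
@9: crc [8B, align 1] → 17
@17: n_entries [88B, align 1] → 105
@105: signature [8B, align 1] → 113
@113: size [4B, align 1] → 117
@117: reserved [4B, align 1] → 121
@121: inode [8B, align 1] → 129
@129: attrs [1B, align 1] → 130
size 130, align 1

130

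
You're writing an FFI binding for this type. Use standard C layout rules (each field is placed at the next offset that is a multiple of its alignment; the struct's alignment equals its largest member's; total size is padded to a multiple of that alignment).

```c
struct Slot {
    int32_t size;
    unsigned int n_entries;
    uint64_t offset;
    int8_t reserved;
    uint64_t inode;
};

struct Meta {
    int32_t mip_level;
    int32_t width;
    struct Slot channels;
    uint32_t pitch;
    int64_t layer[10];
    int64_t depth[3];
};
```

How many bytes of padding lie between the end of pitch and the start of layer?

Slot: @0: size [4B, align 4] → 4; @4: n_entries [4B, align 4] → 8; @8: offset [8B, align 8] → 16; @16: reserved [1B, align 1] → 17; +7 pad (align 8); @24: inode [8B, align 8] → 32; size 32, align 8
@0: mip_level [4B, align 4] → 4
@4: width [4B, align 4] → 8
@8: channels [32B, align 8] → 40
@40: pitch [4B, align 4] → 44
+4 pad (align 8)
@48: layer [80B, align 8] → 128

4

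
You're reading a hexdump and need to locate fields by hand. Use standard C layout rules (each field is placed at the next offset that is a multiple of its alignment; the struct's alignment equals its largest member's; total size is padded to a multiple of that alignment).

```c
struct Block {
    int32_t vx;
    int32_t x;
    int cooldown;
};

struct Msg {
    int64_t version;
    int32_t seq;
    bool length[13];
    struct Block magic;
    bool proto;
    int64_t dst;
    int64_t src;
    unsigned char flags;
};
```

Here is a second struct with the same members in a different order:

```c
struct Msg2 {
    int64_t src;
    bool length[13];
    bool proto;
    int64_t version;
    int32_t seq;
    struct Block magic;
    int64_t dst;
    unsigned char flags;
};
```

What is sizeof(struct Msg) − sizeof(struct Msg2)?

8

Block: @0: vx [4B, align 4] → 4; @4: x [4B, align 4] → 8; @8: cooldown [4B, align 4] → 12; size 12, align 4
@0: version [8B, align 8] → 8
@8: seq [4B, align 4] → 12
@12: length [13B, align 1] → 25
+3 pad (align 4)
@28: magic [12B, align 4] → 40
@40: proto [1B, align 1] → 41
+7 pad (align 8)
@48: dst [8B, align 8] → 56
@56: src [8B, align 8] → 64
@64: flags [1B, align 1] → 65
+7 tail pad (align 8)
size 72, align 8
— Msg2 —
@0: src [8B, align 8] → 8
@8: length [13B, align 1] → 21
@21: proto [1B, align 1] → 22
+2 pad (align 8)
@24: version [8B, align 8] → 32
@32: seq [4B, align 4] → 36
@36: magic [12B, align 4] → 48
@48: dst [8B, align 8] → 56
@56: flags [1B, align 1] → 57
+7 tail pad (align 8)
size 64, align 8
72 − 64 = 8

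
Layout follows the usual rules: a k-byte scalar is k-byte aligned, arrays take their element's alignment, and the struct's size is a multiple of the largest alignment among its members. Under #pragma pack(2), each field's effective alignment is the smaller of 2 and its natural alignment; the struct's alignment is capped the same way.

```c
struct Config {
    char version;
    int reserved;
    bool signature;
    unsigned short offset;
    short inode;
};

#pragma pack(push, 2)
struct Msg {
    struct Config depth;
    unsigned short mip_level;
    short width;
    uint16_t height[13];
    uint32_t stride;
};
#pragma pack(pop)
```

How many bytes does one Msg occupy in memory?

50

Config: version at 0 (size 1, align 1) → ends 1; pad 3 to align 4 for reserved; reserved at 4 (size 4, align 4) → ends 8; signature at 8 (size 1, align 1) → ends 9; pad 1 to align 2 for offset; offset at 10 (size 2, align 2) → ends 12; inode at 12 (size 2, align 2) → ends 14; tail pad 2 to reach multiple of 4; total 16 bytes, alignment 4
depth at 0 (size 16, align 2) → ends 16
mip_level at 16 (size 2, align 2) → ends 18
width at 18 (size 2, align 2) → ends 20
height at 20 (size 26, align 2) → ends 46
stride at 46 (size 4, align 2) → ends 50
total 50 bytes, alignment 2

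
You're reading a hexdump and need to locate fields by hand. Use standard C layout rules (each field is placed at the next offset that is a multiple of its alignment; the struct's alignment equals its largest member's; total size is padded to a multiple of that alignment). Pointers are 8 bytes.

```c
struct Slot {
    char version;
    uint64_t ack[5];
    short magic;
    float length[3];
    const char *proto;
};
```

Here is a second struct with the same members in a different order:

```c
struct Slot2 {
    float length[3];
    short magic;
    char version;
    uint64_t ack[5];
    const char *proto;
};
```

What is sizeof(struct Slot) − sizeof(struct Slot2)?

8

version at 0 (size 1, align 1) → ends 1
pad 7 to align 8 for ack
ack at 8 (size 40, align 8) → ends 48
magic at 48 (size 2, align 2) → ends 50
pad 2 to align 4 for length
length at 52 (size 12, align 4) → ends 64
proto at 64 (size 8, align 8) → ends 72
total 72 bytes, alignment 8
— Slot2 —
length at 0 (size 12, align 4) → ends 12
magic at 12 (size 2, align 2) → ends 14
version at 14 (size 1, align 1) → ends 15
pad 1 to align 8 for ack
ack at 16 (size 40, align 8) → ends 56
proto at 56 (size 8, align 8) → ends 64
total 64 bytes, alignment 8
72 − 64 = 8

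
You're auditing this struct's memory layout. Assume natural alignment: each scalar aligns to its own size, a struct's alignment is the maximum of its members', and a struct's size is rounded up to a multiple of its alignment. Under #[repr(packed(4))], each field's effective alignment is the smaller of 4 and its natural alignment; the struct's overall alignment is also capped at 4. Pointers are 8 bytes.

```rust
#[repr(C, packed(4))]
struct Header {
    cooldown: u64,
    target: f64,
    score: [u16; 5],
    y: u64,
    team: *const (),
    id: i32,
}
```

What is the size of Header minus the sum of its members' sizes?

2

@0: cooldown [8B, align 4] → 8
@8: target [8B, align 4] → 16
@16: score [10B, align 2] → 26
+2 pad (align 4)
@28: y [8B, align 4] → 36
@36: team [8B, align 4] → 44
@44: id [4B, align 4] → 48
size 48, align 4
data bytes 46, size 48 → padding 2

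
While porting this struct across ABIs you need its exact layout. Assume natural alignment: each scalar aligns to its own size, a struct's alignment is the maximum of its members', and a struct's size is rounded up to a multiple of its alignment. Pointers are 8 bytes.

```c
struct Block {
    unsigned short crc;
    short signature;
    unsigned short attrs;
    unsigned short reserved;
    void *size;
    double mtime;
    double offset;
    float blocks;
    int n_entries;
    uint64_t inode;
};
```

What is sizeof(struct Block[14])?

crc at 0 (size 2, align 2) → ends 2
signature at 2 (size 2, align 2) → ends 4
attrs at 4 (size 2, align 2) → ends 6
reserved at 6 (size 2, align 2) → ends 8
size at 8 (size 8, align 8) → ends 16
mtime at 16 (size 8, align 8) → ends 24
offset at 24 (size 8, align 8) → ends 32
blocks at 32 (size 4, align 4) → ends 36
n_entries at 36 (size 4, align 4) → ends 40
inode at 40 (size 8, align 8) → ends 48
total 48 bytes, alignment 8
array of 14: 14 × 48 = 672

672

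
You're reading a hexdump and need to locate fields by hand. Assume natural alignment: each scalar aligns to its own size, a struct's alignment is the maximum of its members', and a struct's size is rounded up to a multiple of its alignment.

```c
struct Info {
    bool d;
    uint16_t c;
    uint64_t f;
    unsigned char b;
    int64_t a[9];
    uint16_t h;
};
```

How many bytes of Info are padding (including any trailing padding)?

0..1  d  (1B, 1-aligned)
1..2  -- padding (1B)
2..4  c  (2B, 2-aligned)
4..8  -- padding (4B)
8..16  f  (8B, 8-aligned)
16..17  b  (1B, 1-aligned)
17..24  -- padding (7B)
24..96  a  (72B, 8-aligned)
96..98  h  (2B, 2-aligned)
98..104  -- tail padding (6B)
sizeof = 104, alignof = 8
data bytes 86, size 104 → padding 18

18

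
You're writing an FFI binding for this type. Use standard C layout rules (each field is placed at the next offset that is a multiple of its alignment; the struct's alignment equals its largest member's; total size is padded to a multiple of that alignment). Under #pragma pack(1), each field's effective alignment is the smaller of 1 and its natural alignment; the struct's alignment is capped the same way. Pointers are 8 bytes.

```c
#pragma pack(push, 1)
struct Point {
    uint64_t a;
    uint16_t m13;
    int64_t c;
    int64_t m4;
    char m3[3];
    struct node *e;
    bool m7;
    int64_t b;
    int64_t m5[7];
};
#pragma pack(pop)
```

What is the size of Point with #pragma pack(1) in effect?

@0: a [8B, align 1] → 8
@8: m13 [2B, align 1] → 10
@10: c [8B, align 1] → 18
@18: m4 [8B, align 1] → 26
@26: m3 [3B, align 1] → 29
@29: e [8B, align 1] → 37
@37: m7 [1B, align 1] → 38
@38: b [8B, align 1] → 46
@46: m5 [56B, align 1] → 102
size 102, align 1

102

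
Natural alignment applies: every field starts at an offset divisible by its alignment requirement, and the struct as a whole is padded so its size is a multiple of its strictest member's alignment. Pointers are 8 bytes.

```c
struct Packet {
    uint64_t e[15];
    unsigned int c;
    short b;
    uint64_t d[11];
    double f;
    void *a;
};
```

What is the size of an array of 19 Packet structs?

0..120  e  (120B, 8-aligned)
120..124  c  (4B, 4-aligned)
124..126  b  (2B, 2-aligned)
126..128  -- padding (2B)
128..216  d  (88B, 8-aligned)
216..224  f  (8B, 8-aligned)
224..232  a  (8B, 8-aligned)
sizeof = 232, alignof = 8
array of 19: 19 × 232 = 4408

4408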